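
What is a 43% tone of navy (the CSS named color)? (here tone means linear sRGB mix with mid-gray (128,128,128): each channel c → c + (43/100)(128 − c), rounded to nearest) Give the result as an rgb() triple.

rgb(55, 55, 128)

CSS navy is rgb(0, 0, 128).
Lerp each channel 43% toward 128:
  R: 0 + 55.04 = 55.04 → 55
  G: 0 + 0.43×(128−0) = 0 + 55.04 = 55.04 → 55
  B: 128 + 0.43×(128−128) = 128 + 0 = 128 → 128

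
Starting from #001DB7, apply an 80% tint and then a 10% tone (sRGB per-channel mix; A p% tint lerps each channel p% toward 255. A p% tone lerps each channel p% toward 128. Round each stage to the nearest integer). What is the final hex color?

#C4CAE6

#001DB7 is rgb(0, 29, 183).
Lerp each channel 80% toward 255:
  R: 0 + 0.8×(255−0) = 0 + 204 = 204 → 204
  G: 29 + 0.8×(255−29) = 29 + 180.8 = 209.8 → 210
  B: 183 + 57.6 = 240.6 → 241
After the tint: rgb(204, 210, 241) = #CCD2F1.
Lerp each channel 10% toward 128:
  R: 204 + 0.1×(128−204) = 204 − 7.6 = 196.4 → 196
  G: 210 + 0.1×(128−210) = 210 − 8.2 = 201.8 → 202
  B: 241 + 0.1×(128−241) = 241 − 11.3 = 229.7 → 230
rgb(196, 202, 230) = #C4CAE6.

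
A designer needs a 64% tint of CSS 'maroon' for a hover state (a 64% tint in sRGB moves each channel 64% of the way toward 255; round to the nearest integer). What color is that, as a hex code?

CSS maroon is rgb(128, 0, 0).
Per channel, c → c + 0.64(255 − c):
  R: 128 + 81.28 = 209.28 → 209
  G: 0 + 0.64×(255−0) = 0 + 163.2 = 163.2 → 163
  B: 0 + 0.64×(255−0) = 0 + 163.2 = 163.2 → 163
rgb(209, 163, 163) = #D1A3A3.

#D1A3A3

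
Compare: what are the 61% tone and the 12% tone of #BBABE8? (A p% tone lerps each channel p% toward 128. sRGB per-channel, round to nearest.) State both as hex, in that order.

#BBABE8 is rgb(187, 171, 232).
61% tone:
  R: 187 − 35.99 = 151.01 → 151
  G: 171 + 0.61×(128−171) = 171 − 26.23 = 144.77 → 145
  B: 232 − 63.44 = 168.56 → 169
  → #9791A9
12% tone:
  R: 187 − 7.08 = 179.92 → 180
  G: 171 − 5.16 = 165.84 → 166
  B: 232 − 12.48 = 219.52 → 220
  → #B4A6DC

#9791A9, #B4A6DC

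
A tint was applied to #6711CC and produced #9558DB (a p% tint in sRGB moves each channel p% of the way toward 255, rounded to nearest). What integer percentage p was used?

#6711CC is rgb(103, 17, 204); #9558DB is rgb(149, 88, 219).
On the G channel (widest range): 88 ≈ 17 + (p/100)(255 − 17), so p ≈ 100×(88 − 17)/(255 − 17) = 7100/238 = 29.83.
p = 30 reproduces all three channels after rounding.

30%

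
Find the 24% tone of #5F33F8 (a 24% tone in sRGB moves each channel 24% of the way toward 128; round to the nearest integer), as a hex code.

#6745DB

#5F33F8 is rgb(95, 51, 248).
A 24% tone moves each channel 24% toward 128:
  R: 95 + 7.92 = 102.92 → 103
  G: 51 + 18.48 = 69.48 → 69
  B: 248 − 28.8 = 219.2 → 219
rgb(103, 69, 219) = #6745DB.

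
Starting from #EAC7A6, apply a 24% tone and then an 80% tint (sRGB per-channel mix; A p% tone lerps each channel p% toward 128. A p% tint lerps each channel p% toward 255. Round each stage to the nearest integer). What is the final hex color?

#EAC7A6 is rgb(234, 199, 166).
Per channel, c → c + 0.24(128 − c):
  R: 234 − 25.44 = 208.56 → 209
  G: 199 + 0.24×(128−199) = 199 − 17.04 = 181.96 → 182
  B: 166 + 0.24×(128−166) = 166 − 9.12 = 156.88 → 157
After the tone: rgb(209, 182, 157) = #D1B69D.
Lerp each channel 80% toward 255:
  R: 209 + 36.8 = 245.8 → 246
  G: 182 + 0.8×(255−182) = 182 + 58.4 = 240.4 → 240
  B: 157 + 0.8×(255−157) = 157 + 78.4 = 235.4 → 235
rgb(246, 240, 235) = #F6F0EB.

#F6F0EB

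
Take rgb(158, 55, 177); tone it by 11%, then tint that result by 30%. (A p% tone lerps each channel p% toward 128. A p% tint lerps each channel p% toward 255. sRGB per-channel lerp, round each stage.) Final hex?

#B979C5

Per channel, c → c + 0.11(128 − c):
  R: 158 + 0.11×(128−158) = 158 − 3.3 = 154.7 → 155
  G: 55 + 0.11×(128−55) = 55 + 8.03 = 63.03 → 63
  B: 177 − 5.39 = 171.61 → 172
After the tone: rgb(155, 63, 172) = #9B3FAC.
Per channel, c → c + 0.3(255 − c):
  R: 155 + 30 = 185 → 185
  G: 63 + 0.3×(255−63) = 63 + 57.6 = 120.6 → 121
  B: 172 + 24.9 = 196.9 → 197
rgb(185, 121, 197) = #B979C5.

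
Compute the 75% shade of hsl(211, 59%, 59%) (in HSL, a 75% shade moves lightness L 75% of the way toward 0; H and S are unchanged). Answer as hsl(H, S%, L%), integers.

L moves 75% from 59 toward 0: 59 − 44.25 = 14.75 → 15.
H and S are unchanged.

hsl(211, 59%, 15%)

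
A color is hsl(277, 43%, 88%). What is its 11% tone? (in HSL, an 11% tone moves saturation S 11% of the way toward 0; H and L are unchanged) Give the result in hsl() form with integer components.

S moves 11% from 43 toward 0: 43 − 4.73 = 38.27 → 38.
H and L are unchanged.

hsl(277, 38%, 88%)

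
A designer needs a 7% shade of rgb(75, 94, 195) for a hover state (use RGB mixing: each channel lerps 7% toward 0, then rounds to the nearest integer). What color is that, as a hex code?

#4657B5

Per channel, c → c + 0.07(0 − c):
  R: 75 − 5.25 = 69.75 → 70
  G: 94 − 6.58 = 87.42 → 87
  B: 195 + 0.07×(0−195) = 195 − 13.65 = 181.35 → 181
rgb(70, 87, 181) = #4657B5.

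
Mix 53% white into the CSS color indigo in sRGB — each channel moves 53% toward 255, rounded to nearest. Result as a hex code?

#AA87C4

CSS indigo is rgb(75, 0, 130).
A 53% tint moves each channel 53% toward 255:
  R: 75 + 0.53×(255−75) = 75 + 95.4 = 170.4 → 170
  G: 0 + 0.53×(255−0) = 0 + 135.15 = 135.15 → 135
  B: 130 + 0.53×(255−130) = 130 + 66.25 = 196.25 → 196
rgb(170, 135, 196) = #AA87C4.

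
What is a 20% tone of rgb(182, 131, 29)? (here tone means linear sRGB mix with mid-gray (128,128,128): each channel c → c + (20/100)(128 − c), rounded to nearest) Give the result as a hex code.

#AB8231

Per channel, c → c + 0.2(128 − c):
  R: 182 − 10.8 = 171.2 → 171
  G: 131 − 0.6 = 130.4 → 130
  B: 29 + 19.8 = 48.8 → 49
rgb(171, 130, 49) = #AB8231.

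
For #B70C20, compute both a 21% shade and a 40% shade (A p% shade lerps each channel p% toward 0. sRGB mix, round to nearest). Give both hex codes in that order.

#B70C20 is rgb(183, 12, 32).
21% shade:
  R: 183 + 0.21×(0−183) = 183 − 38.43 = 144.57 → 145
  G: 12 − 2.52 = 9.48 → 9
  B: 32 + 0.21×(0−32) = 32 − 6.72 = 25.28 → 25
  → #910919
40% shade:
  R: 183 − 73.2 = 109.8 → 110
  G: 12 − 4.8 = 7.2 → 7
  B: 32 + 0.4×(0−32) = 32 − 12.8 = 19.2 → 19
  → #6E0713

#910919, #6E0713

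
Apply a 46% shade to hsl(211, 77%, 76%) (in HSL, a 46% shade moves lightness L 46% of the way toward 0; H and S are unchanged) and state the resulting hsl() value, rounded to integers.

hsl(211, 77%, 41%)

L moves 46% from 76 toward 0: 76 − 34.96 = 41.04 → 41.
H and S are unchanged.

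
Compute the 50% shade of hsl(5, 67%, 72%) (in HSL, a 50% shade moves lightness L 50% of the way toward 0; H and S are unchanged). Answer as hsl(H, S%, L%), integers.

hsl(5, 67%, 36%)

L moves 50% from 72 toward 0: 72 − 36 = 36 → 36.
H and S are unchanged.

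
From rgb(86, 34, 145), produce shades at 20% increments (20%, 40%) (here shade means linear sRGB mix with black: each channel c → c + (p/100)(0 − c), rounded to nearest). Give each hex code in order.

20%: (86 − 17.2 = 68.8→69, 34 − 6.8 = 27.2→27, 145 − 29 = 116→116) → #451B74
40%: (86 − 34.4 = 51.6→52, 34 − 13.6 = 20.4→20, 145 − 58 = 87→87) → #341457

#451B74, #341457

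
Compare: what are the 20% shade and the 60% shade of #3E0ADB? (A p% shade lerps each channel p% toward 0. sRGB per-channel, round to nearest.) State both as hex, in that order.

#3E0ADB is rgb(62, 10, 219).
20% shade:
  R: 62 + 0.2×(0−62) = 62 − 12.4 = 49.6 → 50
  G: 10 + 0.2×(0−10) = 10 − 2 = 8 → 8
  B: 219 + 0.2×(0−219) = 219 − 43.8 = 175.2 → 175
  → #3208AF
60% shade:
  R: 62 + 0.6×(0−62) = 62 − 37.2 = 24.8 → 25
  G: 10 − 6 = 4 → 4
  B: 219 + 0.6×(0−219) = 219 − 131.4 = 87.6 → 88
  → #190458

#3208AF, #190458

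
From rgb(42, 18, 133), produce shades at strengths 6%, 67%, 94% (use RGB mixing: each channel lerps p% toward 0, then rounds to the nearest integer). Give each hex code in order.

6%: (42 − 2.52 = 39.48→39, 18 − 1.08 = 16.92→17, 133 − 7.98 = 125.02→125) → #27117D
67%: (42 − 28.14 = 13.86→14, 18 − 12.06 = 5.94→6, 133 − 89.11 = 43.89→44) → #0E062C
94%: (42 − 39.48 = 2.52→3, 18 − 16.92 = 1.08→1, 133 − 125.02 = 7.98→8) → #030108

#27117D, #0E062C, #030108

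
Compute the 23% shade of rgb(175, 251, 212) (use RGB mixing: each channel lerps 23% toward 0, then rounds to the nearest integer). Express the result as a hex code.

Per channel, c → c + 0.23(0 − c):
  R: 175 − 40.25 = 134.75 → 135
  G: 251 − 57.73 = 193.27 → 193
  B: 212 + 0.23×(0−212) = 212 − 48.76 = 163.24 → 163
rgb(135, 193, 163) = #87C1A3.

#87C1A3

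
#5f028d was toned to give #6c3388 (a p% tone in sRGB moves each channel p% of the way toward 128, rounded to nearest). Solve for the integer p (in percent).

#5f028d is rgb(95, 2, 141); #6c3388 is rgb(108, 51, 136).
On the G channel (widest range): 51 ≈ 2 + (p/100)(128 − 2), so p ≈ 100×(51 − 2)/(128 − 2) = 4900/126 = 38.89.
p = 39 reproduces all three channels after rounding.

39%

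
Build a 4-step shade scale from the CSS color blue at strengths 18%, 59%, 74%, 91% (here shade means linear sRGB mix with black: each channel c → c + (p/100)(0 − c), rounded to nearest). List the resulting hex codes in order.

#0000d1, #000069, #000042, #000017

CSS blue is rgb(0, 0, 255).
18%: (0→0, 0→0, 255 − 45.9 = 209.1→209) → #0000d1
59%: (0→0, 0→0, 255 − 150.45 = 104.55→105) → #000069
74%: (0→0, 0→0, 255 − 188.7 = 66.3→66) → #000042
91%: (0→0, 0→0, 255 − 232.05 = 22.95→23) → #000017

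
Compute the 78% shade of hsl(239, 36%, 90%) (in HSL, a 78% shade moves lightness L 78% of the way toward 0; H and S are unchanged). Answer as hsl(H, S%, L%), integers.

L moves 78% from 90 toward 0: 90 − 70.2 = 19.8 → 20.
H and S are unchanged.

hsl(239, 36%, 20%)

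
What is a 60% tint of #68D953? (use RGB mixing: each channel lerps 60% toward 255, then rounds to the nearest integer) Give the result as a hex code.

#C3F0BA

#68D953 is rgb(104, 217, 83).
Lerp each channel 60% toward 255:
  R: 104 + 0.6×(255−104) = 104 + 90.6 = 194.6 → 195
  G: 217 + 22.8 = 239.8 → 240
  B: 83 + 0.6×(255−83) = 83 + 103.2 = 186.2 → 186
rgb(195, 240, 186) = #C3F0BA.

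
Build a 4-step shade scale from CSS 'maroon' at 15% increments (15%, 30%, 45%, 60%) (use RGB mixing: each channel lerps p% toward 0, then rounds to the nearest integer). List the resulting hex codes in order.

#6d0000, #5a0000, #460000, #330000

CSS maroon is rgb(128, 0, 0).
15%: (128 − 19.2 = 108.8→109, 0→0, 0→0) → #6d0000
30%: (128 − 38.4 = 89.6→90, 0→0, 0→0) → #5a0000
45%: (128 − 57.6 = 70.4→70, 0→0, 0→0) → #460000
60%: (128 − 76.8 = 51.2→51, 0→0, 0→0) → #330000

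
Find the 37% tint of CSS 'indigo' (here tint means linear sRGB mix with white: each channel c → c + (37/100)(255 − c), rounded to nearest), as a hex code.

CSS indigo is rgb(75, 0, 130).
Per channel, c → c + 0.37(255 − c):
  R: 75 + 0.37×(255−75) = 75 + 66.6 = 141.6 → 142
  G: 0 + 94.35 = 94.35 → 94
  B: 130 + 46.25 = 176.25 → 176
rgb(142, 94, 176) = #8e5eb0.

#8e5eb0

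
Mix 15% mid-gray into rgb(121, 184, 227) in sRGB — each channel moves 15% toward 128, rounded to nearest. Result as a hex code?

#7AB0D4

A 15% tone moves each channel 15% toward 128:
  R: 121 + 1.05 = 122.05 → 122
  G: 184 − 8.4 = 175.6 → 176
  B: 227 − 14.85 = 212.15 → 212
rgb(122, 176, 212) = #7AB0D4.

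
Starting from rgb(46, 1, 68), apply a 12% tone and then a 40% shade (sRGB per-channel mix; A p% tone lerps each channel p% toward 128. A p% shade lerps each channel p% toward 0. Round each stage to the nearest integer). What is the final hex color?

A 12% tone moves each channel 12% toward 128:
  R: 46 + 0.12×(128−46) = 46 + 9.84 = 55.84 → 56
  G: 1 + 15.24 = 16.24 → 16
  B: 68 + 7.2 = 75.2 → 75
After the tone: rgb(56, 16, 75) = #38104B.
Per channel, c → c + 0.4(0 − c):
  R: 56 − 22.4 = 33.6 → 34
  G: 16 − 6.4 = 9.6 → 10
  B: 75 + 0.4×(0−75) = 75 − 30 = 45 → 45
rgb(34, 10, 45) = #220A2D.

#220A2D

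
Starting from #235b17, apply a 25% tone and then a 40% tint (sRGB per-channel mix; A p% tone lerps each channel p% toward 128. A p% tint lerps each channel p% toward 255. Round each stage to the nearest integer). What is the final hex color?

#89a283

#235b17 is rgb(35, 91, 23).
Lerp each channel 25% toward 128:
  R: 35 + 0.25×(128−35) = 35 + 23.25 = 58.25 → 58
  G: 91 + 0.25×(128−91) = 91 + 9.25 = 100.25 → 100
  B: 23 + 0.25×(128−23) = 23 + 26.25 = 49.25 → 49
After the tone: rgb(58, 100, 49) = #3a6431.
A 40% tint moves each channel 40% toward 255:
  R: 58 + 78.8 = 136.8 → 137
  G: 100 + 62 = 162 → 162
  B: 49 + 82.4 = 131.4 → 131
rgb(137, 162, 131) = #89a283.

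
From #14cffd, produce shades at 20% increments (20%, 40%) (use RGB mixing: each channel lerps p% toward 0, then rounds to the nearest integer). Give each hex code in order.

#10a6ca, #0c7c98

#14cffd is rgb(20, 207, 253).
20%: (20 − 4 = 16→16, 207 − 41.4 = 165.6→166, 253 − 50.6 = 202.4→202) → #10a6ca
40%: (20 − 8 = 12→12, 207 − 82.8 = 124.2→124, 253 − 101.2 = 151.8→152) → #0c7c98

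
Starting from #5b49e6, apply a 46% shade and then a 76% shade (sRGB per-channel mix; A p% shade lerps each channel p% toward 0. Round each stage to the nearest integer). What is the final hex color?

#5b49e6 is rgb(91, 73, 230).
A 46% shade moves each channel 46% toward 0:
  R: 91 − 41.86 = 49.14 → 49
  G: 73 + 0.46×(0−73) = 73 − 33.58 = 39.42 → 39
  B: 230 − 105.8 = 124.2 → 124
After the shade: rgb(49, 39, 124) = #31277c.
A 76% shade moves each channel 76% toward 0:
  R: 49 − 37.24 = 11.76 → 12
  G: 39 + 0.76×(0−39) = 39 − 29.64 = 9.36 → 9
  B: 124 + 0.76×(0−124) = 124 − 94.24 = 29.76 → 30
rgb(12, 9, 30) = #0c091e.

#0c091e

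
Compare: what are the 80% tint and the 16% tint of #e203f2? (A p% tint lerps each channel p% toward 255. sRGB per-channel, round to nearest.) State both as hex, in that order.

#e203f2 is rgb(226, 3, 242).
80% tint:
  R: 226 + 0.8×(255−226) = 226 + 23.2 = 249.2 → 249
  G: 3 + 201.6 = 204.6 → 205
  B: 242 + 10.4 = 252.4 → 252
  → #f9cdfc
16% tint:
  R: 226 + 4.64 = 230.64 → 231
  G: 3 + 40.32 = 43.32 → 43
  B: 242 + 0.16×(255−242) = 242 + 2.08 = 244.08 → 244
  → #e72bf4

#f9cdfc, #e72bf4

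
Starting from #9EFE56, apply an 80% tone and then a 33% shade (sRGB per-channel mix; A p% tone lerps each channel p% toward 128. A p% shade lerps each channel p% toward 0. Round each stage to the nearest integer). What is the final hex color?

#5A6750

#9EFE56 is rgb(158, 254, 86).
Lerp each channel 80% toward 128:
  R: 158 + 0.8×(128−158) = 158 − 24 = 134 → 134
  G: 254 + 0.8×(128−254) = 254 − 100.8 = 153.2 → 153
  B: 86 + 0.8×(128−86) = 86 + 33.6 = 119.6 → 120
After the tone: rgb(134, 153, 120) = #869978.
Per channel, c → c + 0.33(0 − c):
  R: 134 + 0.33×(0−134) = 134 − 44.22 = 89.78 → 90
  G: 153 − 50.49 = 102.51 → 103
  B: 120 + 0.33×(0−120) = 120 − 39.6 = 80.4 → 80
rgb(90, 103, 80) = #5A6750.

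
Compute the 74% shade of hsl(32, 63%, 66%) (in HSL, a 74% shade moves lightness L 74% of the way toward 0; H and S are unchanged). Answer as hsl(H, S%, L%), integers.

hsl(32, 63%, 17%)

L moves 74% from 66 toward 0: 66 − 48.84 = 17.16 → 17.
H and S are unchanged.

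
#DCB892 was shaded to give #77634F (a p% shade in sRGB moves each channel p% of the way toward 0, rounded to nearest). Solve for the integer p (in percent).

46%

#DCB892 is rgb(220, 184, 146); #77634F is rgb(119, 99, 79).
On the R channel (widest range): 119 ≈ 220 + (p/100)(0 − 220), so p ≈ 100×(119 − 220)/(0 − 220) = -10100/-220 = 45.91.
p = 46 reproduces all three channels after rounding.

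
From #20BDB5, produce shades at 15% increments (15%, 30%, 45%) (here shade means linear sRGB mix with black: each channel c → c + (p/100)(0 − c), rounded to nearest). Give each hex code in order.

#1BA19A, #16847F, #126864

#20BDB5 is rgb(32, 189, 181).
15%: (32 − 4.8 = 27.2→27, 189 − 28.35 = 160.65→161, 181 − 27.15 = 153.85→154) → #1BA19A
30%: (32 − 9.6 = 22.4→22, 189 − 56.7 = 132.3→132, 181 − 54.3 = 126.7→127) → #16847F
45%: (32 − 14.4 = 17.6→18, 189 − 85.05 = 103.95→104, 181 − 81.45 = 99.55→100) → #126864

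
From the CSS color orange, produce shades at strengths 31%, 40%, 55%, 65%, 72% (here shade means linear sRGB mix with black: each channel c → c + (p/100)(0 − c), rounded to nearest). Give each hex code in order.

CSS orange is rgb(255, 165, 0).
31%: (255 − 79.05 = 175.95→176, 165 − 51.15 = 113.85→114, 0→0) → #b07200
40%: (255 − 102 = 153→153, 165 − 66 = 99→99, 0→0) → #996300
55%: (255 − 140.25 = 114.75→115, 165 − 90.75 = 74.25→74, 0→0) → #734a00
65%: (255 − 165.75 = 89.25→89, 165 − 107.25 = 57.75→58, 0→0) → #593a00
72%: (255 − 183.6 = 71.4→71, 165 − 118.8 = 46.2→46, 0→0) → #472e00

#b07200, #996300, #734a00, #593a00, #472e00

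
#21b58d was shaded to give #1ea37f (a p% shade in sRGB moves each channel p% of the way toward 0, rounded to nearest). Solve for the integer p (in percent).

10%

#21b58d is rgb(33, 181, 141); #1ea37f is rgb(30, 163, 127).
On the G channel (widest range): 163 ≈ 181 + (p/100)(0 − 181), so p ≈ 100×(163 − 181)/(0 − 181) = -1800/-181 = 9.94.
p = 10 reproduces all three channels after rounding.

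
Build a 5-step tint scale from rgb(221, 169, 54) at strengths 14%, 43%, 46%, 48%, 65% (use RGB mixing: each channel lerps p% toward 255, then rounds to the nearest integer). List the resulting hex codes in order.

#E2B552, #ECCE8C, #EDD192, #EDD296, #F3E1B9

14%: (221 + 4.76 = 225.76→226, 169 + 12.04 = 181.04→181, 54 + 28.14 = 82.14→82) → #E2B552
43%: (221 + 14.62 = 235.62→236, 169 + 36.98 = 205.98→206, 54 + 86.43 = 140.43→140) → #ECCE8C
46%: (221 + 15.64 = 236.64→237, 169 + 39.56 = 208.56→209, 54 + 92.46 = 146.46→146) → #EDD192
48%: (221 + 16.32 = 237.32→237, 169 + 41.28 = 210.28→210, 54 + 96.48 = 150.48→150) → #EDD296
65%: (221 + 22.1 = 243.1→243, 169 + 55.9 = 224.9→225, 54 + 130.65 = 184.65→185) → #F3E1B9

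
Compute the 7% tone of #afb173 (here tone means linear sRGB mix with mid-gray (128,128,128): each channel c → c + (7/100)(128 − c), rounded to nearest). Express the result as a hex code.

#acae74

#afb173 is rgb(175, 177, 115).
Per channel, c → c + 0.07(128 − c):
  R: 175 + 0.07×(128−175) = 175 − 3.29 = 171.71 → 172
  G: 177 − 3.43 = 173.57 → 174
  B: 115 + 0.91 = 115.91 → 116
rgb(172, 174, 116) = #acae74.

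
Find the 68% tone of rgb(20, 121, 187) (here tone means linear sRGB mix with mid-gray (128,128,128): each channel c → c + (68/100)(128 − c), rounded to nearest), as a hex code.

#5d7e93

Lerp each channel 68% toward 128:
  R: 20 + 0.68×(128−20) = 20 + 73.44 = 93.44 → 93
  G: 121 + 0.68×(128−121) = 121 + 4.76 = 125.76 → 126
  B: 187 + 0.68×(128−187) = 187 − 40.12 = 146.88 → 147
rgb(93, 126, 147) = #5d7e93.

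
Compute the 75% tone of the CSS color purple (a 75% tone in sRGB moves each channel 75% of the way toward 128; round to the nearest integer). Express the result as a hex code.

#806080

CSS purple is rgb(128, 0, 128).
Lerp each channel 75% toward 128:
  R: 128 + 0.75×(128−128) = 128 + 0 = 128 → 128
  G: 0 + 0.75×(128−0) = 0 + 96 = 96 → 96
  B: 128 + 0.75×(128−128) = 128 + 0 = 128 → 128
rgb(128, 96, 128) = #806080.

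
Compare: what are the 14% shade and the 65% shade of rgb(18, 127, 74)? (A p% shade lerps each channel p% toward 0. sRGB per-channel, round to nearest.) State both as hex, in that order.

14% shade:
  R: 18 − 2.52 = 15.48 → 15
  G: 127 − 17.78 = 109.22 → 109
  B: 74 − 10.36 = 63.64 → 64
  → #0F6D40
65% shade:
  R: 18 + 0.65×(0−18) = 18 − 11.7 = 6.3 → 6
  G: 127 + 0.65×(0−127) = 127 − 82.55 = 44.45 → 44
  B: 74 − 48.1 = 25.9 → 26
  → #062C1A

#0F6D40, #062C1A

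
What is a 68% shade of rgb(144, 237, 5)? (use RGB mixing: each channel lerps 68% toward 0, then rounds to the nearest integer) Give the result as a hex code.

#2e4c02

A 68% shade moves each channel 68% toward 0:
  R: 144 + 0.68×(0−144) = 144 − 97.92 = 46.08 → 46
  G: 237 − 161.16 = 75.84 → 76
  B: 5 + 0.68×(0−5) = 5 − 3.4 = 1.6 → 2
rgb(46, 76, 2) = #2e4c02.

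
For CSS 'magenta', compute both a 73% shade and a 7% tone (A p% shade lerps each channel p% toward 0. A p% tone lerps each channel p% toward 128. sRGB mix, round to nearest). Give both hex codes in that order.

CSS magenta is rgb(255, 0, 255).
73% shade:
  R: 255 + 0.73×(0−255) = 255 − 186.15 = 68.85 → 69
  G: 0 + 0 = 0 → 0
  B: 255 + 0.73×(0−255) = 255 − 186.15 = 68.85 → 69
  → #450045
7% tone:
  R: 255 − 8.89 = 246.11 → 246
  G: 0 + 0.07×(128−0) = 0 + 8.96 = 8.96 → 9
  B: 255 − 8.89 = 246.11 → 246
  → #F609F6

#450045, #F609F6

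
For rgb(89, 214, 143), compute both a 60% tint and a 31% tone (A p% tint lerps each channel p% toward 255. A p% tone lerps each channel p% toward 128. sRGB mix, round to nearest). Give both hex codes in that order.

#BDEFD2, #65BB8A

60% tint:
  R: 89 + 0.6×(255−89) = 89 + 99.6 = 188.6 → 189
  G: 214 + 0.6×(255−214) = 214 + 24.6 = 238.6 → 239
  B: 143 + 0.6×(255−143) = 143 + 67.2 = 210.2 → 210
  → #BDEFD2
31% tone:
  R: 89 + 0.31×(128−89) = 89 + 12.09 = 101.09 → 101
  G: 214 − 26.66 = 187.34 → 187
  B: 143 − 4.65 = 138.35 → 138
  → #65BB8A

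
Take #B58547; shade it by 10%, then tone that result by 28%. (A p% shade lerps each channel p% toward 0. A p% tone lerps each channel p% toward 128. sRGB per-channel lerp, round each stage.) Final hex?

#B58547 is rgb(181, 133, 71).
A 10% shade moves each channel 10% toward 0:
  R: 181 + 0.1×(0−181) = 181 − 18.1 = 162.9 → 163
  G: 133 + 0.1×(0−133) = 133 − 13.3 = 119.7 → 120
  B: 71 + 0.1×(0−71) = 71 − 7.1 = 63.9 → 64
After the shade: rgb(163, 120, 64) = #A37840.
Per channel, c → c + 0.28(128 − c):
  R: 163 + 0.28×(128−163) = 163 − 9.8 = 153.2 → 153
  G: 120 + 2.24 = 122.24 → 122
  B: 64 + 17.92 = 81.92 → 82
rgb(153, 122, 82) = #997A52.

#997A52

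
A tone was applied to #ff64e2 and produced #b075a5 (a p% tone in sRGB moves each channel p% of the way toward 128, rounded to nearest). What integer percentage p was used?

#ff64e2 is rgb(255, 100, 226); #b075a5 is rgb(176, 117, 165).
On the R channel (widest range): 176 ≈ 255 + (p/100)(128 − 255), so p ≈ 100×(176 − 255)/(128 − 255) = -7900/-127 = 62.20.
p = 62 reproduces all three channels after rounding.

62%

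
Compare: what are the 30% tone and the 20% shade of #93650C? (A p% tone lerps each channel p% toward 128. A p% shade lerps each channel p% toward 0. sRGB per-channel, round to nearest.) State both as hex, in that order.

#8D6D2F, #76510A

#93650C is rgb(147, 101, 12).
30% tone:
  R: 147 − 5.7 = 141.3 → 141
  G: 101 + 8.1 = 109.1 → 109
  B: 12 + 0.3×(128−12) = 12 + 34.8 = 46.8 → 47
  → #8D6D2F
20% shade:
  R: 147 − 29.4 = 117.6 → 118
  G: 101 + 0.2×(0−101) = 101 − 20.2 = 80.8 → 81
  B: 12 + 0.2×(0−12) = 12 − 2.4 = 9.6 → 10
  → #76510A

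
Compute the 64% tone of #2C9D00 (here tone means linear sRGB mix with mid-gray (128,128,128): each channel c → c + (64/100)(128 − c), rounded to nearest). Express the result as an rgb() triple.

rgb(98, 138, 82)

#2C9D00 is rgb(44, 157, 0).
Lerp each channel 64% toward 128:
  R: 44 + 0.64×(128−44) = 44 + 53.76 = 97.76 → 98
  G: 157 + 0.64×(128−157) = 157 − 18.56 = 138.44 → 138
  B: 0 + 0.64×(128−0) = 0 + 81.92 = 81.92 → 82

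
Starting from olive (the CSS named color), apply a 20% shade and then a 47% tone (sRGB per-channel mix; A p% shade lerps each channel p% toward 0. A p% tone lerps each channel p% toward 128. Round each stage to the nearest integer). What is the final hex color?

#72723C

CSS olive is rgb(128, 128, 0).
Per channel, c → c + 0.2(0 − c):
  R: 128 + 0.2×(0−128) = 128 − 25.6 = 102.4 → 102
  G: 128 + 0.2×(0−128) = 128 − 25.6 = 102.4 → 102
  B: 0 + 0 = 0 → 0
After the shade: rgb(102, 102, 0) = #666600.
A 47% tone moves each channel 47% toward 128:
  R: 102 + 0.47×(128−102) = 102 + 12.22 = 114.22 → 114
  G: 102 + 12.22 = 114.22 → 114
  B: 0 + 0.47×(128−0) = 0 + 60.16 = 60.16 → 60
rgb(114, 114, 60) = #72723C.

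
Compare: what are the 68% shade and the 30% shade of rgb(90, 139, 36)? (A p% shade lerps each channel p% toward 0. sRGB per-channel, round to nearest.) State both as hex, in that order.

68% shade:
  R: 90 − 61.2 = 28.8 → 29
  G: 139 + 0.68×(0−139) = 139 − 94.52 = 44.48 → 44
  B: 36 + 0.68×(0−36) = 36 − 24.48 = 11.52 → 12
  → #1d2c0c
30% shade:
  R: 90 + 0.3×(0−90) = 90 − 27 = 63 → 63
  G: 139 + 0.3×(0−139) = 139 − 41.7 = 97.3 → 97
  B: 36 − 10.8 = 25.2 → 25
  → #3f6119

#1d2c0c, #3f6119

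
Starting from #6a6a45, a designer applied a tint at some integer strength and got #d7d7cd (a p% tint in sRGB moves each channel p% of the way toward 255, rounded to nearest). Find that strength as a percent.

#6a6a45 is rgb(106, 106, 69); #d7d7cd is rgb(215, 215, 205).
On the B channel (widest range): 205 ≈ 69 + (p/100)(255 − 69), so p ≈ 100×(205 − 69)/(255 − 69) = 13600/186 = 73.12.
p = 73 reproduces all three channels after rounding.

73%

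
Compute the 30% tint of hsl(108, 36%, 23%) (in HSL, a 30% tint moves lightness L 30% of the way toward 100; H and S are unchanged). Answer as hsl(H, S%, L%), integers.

hsl(108, 36%, 46%)

L moves 30% from 23 toward 100: 23 + 23.1 = 46.1 → 46.
H and S are unchanged.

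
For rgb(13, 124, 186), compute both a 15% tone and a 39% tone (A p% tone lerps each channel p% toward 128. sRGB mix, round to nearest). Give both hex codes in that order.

#1E7DB1, #3A7EA3

15% tone:
  R: 13 + 0.15×(128−13) = 13 + 17.25 = 30.25 → 30
  G: 124 + 0.15×(128−124) = 124 + 0.6 = 124.6 → 125
  B: 186 + 0.15×(128−186) = 186 − 8.7 = 177.3 → 177
  → #1E7DB1
39% tone:
  R: 13 + 0.39×(128−13) = 13 + 44.85 = 57.85 → 58
  G: 124 + 0.39×(128−124) = 124 + 1.56 = 125.56 → 126
  B: 186 − 22.62 = 163.38 → 163
  → #3A7EA3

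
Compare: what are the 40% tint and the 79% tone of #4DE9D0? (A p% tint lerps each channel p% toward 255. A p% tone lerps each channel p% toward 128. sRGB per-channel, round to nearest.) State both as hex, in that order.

#4DE9D0 is rgb(77, 233, 208).
40% tint:
  R: 77 + 71.2 = 148.2 → 148
  G: 233 + 8.8 = 241.8 → 242
  B: 208 + 0.4×(255−208) = 208 + 18.8 = 226.8 → 227
  → #94F2E3
79% tone:
  R: 77 + 0.79×(128−77) = 77 + 40.29 = 117.29 → 117
  G: 233 + 0.79×(128−233) = 233 − 82.95 = 150.05 → 150
  B: 208 + 0.79×(128−208) = 208 − 63.2 = 144.8 → 145
  → #759691

#94F2E3, #759691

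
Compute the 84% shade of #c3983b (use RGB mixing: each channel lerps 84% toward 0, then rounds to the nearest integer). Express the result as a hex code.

#1f1809

#c3983b is rgb(195, 152, 59).
An 84% shade moves each channel 84% toward 0:
  R: 195 − 163.8 = 31.2 → 31
  G: 152 + 0.84×(0−152) = 152 − 127.68 = 24.32 → 24
  B: 59 − 49.56 = 9.44 → 9
rgb(31, 24, 9) = #1f1809.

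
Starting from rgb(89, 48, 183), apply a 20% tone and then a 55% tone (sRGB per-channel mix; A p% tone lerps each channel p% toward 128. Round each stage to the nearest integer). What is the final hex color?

A 20% tone moves each channel 20% toward 128:
  R: 89 + 0.2×(128−89) = 89 + 7.8 = 96.8 → 97
  G: 48 + 0.2×(128−48) = 48 + 16 = 64 → 64
  B: 183 + 0.2×(128−183) = 183 − 11 = 172 → 172
After the tone: rgb(97, 64, 172) = #6140AC.
Per channel, c → c + 0.55(128 − c):
  R: 97 + 17.05 = 114.05 → 114
  G: 64 + 0.55×(128−64) = 64 + 35.2 = 99.2 → 99
  B: 172 − 24.2 = 147.8 → 148
rgb(114, 99, 148) = #726394.

#726394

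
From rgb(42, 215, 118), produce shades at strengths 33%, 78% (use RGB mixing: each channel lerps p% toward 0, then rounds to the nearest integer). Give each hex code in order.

33%: (42 − 13.86 = 28.14→28, 215 − 70.95 = 144.05→144, 118 − 38.94 = 79.06→79) → #1c904f
78%: (42 − 32.76 = 9.24→9, 215 − 167.7 = 47.3→47, 118 − 92.04 = 25.96→26) → #092f1a

#1c904f, #092f1a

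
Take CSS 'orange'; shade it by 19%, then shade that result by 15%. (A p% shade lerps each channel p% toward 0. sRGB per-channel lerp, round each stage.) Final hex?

CSS orange is rgb(255, 165, 0).
Lerp each channel 19% toward 0:
  R: 255 + 0.19×(0−255) = 255 − 48.45 = 206.55 → 207
  G: 165 − 31.35 = 133.65 → 134
  B: 0 + 0.19×(0−0) = 0 + 0 = 0 → 0
After the shade: rgb(207, 134, 0) = #CF8600.
Lerp each channel 15% toward 0:
  R: 207 − 31.05 = 175.95 → 176
  G: 134 − 20.1 = 113.9 → 114
  B: 0 + 0 = 0 → 0
rgb(176, 114, 0) = #B07200.

#B07200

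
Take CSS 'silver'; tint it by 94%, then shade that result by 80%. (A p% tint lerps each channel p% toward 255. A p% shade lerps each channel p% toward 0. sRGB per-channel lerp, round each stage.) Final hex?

#323232

CSS silver is rgb(192, 192, 192).
Lerp each channel 94% toward 255:
  R: 192 + 0.94×(255−192) = 192 + 59.22 = 251.22 → 251
  G: 192 + 59.22 = 251.22 → 251
  B: 192 + 0.94×(255−192) = 192 + 59.22 = 251.22 → 251
After the tint: rgb(251, 251, 251) = #FBFBFB.
An 80% shade moves each channel 80% toward 0:
  R: 251 + 0.8×(0−251) = 251 − 200.8 = 50.2 → 50
  G: 251 − 200.8 = 50.2 → 50
  B: 251 − 200.8 = 50.2 → 50
rgb(50, 50, 50) = #323232.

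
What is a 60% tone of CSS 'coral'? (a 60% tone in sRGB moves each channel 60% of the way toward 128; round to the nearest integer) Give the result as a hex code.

#B3806D

CSS coral is rgb(255, 127, 80).
A 60% tone moves each channel 60% toward 128:
  R: 255 + 0.6×(128−255) = 255 − 76.2 = 178.8 → 179
  G: 127 + 0.6 = 127.6 → 128
  B: 80 + 28.8 = 108.8 → 109
rgb(179, 128, 109) = #B3806D.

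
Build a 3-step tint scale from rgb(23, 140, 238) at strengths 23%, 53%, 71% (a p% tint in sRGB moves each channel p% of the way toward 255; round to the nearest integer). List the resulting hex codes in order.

23%: (23 + 53.36 = 76.36→76, 140 + 26.45 = 166.45→166, 238 + 3.91 = 241.91→242) → #4CA6F2
53%: (23 + 122.96 = 145.96→146, 140 + 60.95 = 200.95→201, 238 + 9.01 = 247.01→247) → #92C9F7
71%: (23 + 164.72 = 187.72→188, 140 + 81.65 = 221.65→222, 238 + 12.07 = 250.07→250) → #BCDEFA

#4CA6F2, #92C9F7, #BCDEFA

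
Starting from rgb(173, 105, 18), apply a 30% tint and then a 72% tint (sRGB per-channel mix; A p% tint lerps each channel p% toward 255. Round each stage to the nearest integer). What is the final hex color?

Per channel, c → c + 0.3(255 − c):
  R: 173 + 24.6 = 197.6 → 198
  G: 105 + 45 = 150 → 150
  B: 18 + 0.3×(255−18) = 18 + 71.1 = 89.1 → 89
After the tint: rgb(198, 150, 89) = #C69659.
Per channel, c → c + 0.72(255 − c):
  R: 198 + 0.72×(255−198) = 198 + 41.04 = 239.04 → 239
  G: 150 + 0.72×(255−150) = 150 + 75.6 = 225.6 → 226
  B: 89 + 119.52 = 208.52 → 209
rgb(239, 226, 209) = #EFE2D1.

#EFE2D1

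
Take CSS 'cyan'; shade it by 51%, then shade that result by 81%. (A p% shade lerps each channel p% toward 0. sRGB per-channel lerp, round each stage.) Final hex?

#001818

CSS cyan is rgb(0, 255, 255).
Lerp each channel 51% toward 0:
  R: 0 + 0.51×(0−0) = 0 + 0 = 0 → 0
  G: 255 − 130.05 = 124.95 → 125
  B: 255 + 0.51×(0−255) = 255 − 130.05 = 124.95 → 125
After the shade: rgb(0, 125, 125) = #007D7D.
Lerp each channel 81% toward 0:
  R: 0 + 0.81×(0−0) = 0 + 0 = 0 → 0
  G: 125 + 0.81×(0−125) = 125 − 101.25 = 23.75 → 24
  B: 125 − 101.25 = 23.75 → 24
rgb(0, 24, 24) = #001818.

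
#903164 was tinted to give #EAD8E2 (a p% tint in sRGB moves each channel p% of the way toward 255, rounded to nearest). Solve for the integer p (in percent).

81%

#903164 is rgb(144, 49, 100); #EAD8E2 is rgb(234, 216, 226).
On the G channel (widest range): 216 ≈ 49 + (p/100)(255 − 49), so p ≈ 100×(216 − 49)/(255 − 49) = 16700/206 = 81.07.
p = 81 reproduces all three channels after rounding.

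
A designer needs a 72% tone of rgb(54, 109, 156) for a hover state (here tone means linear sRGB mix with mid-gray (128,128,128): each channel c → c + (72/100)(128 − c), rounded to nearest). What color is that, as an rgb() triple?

A 72% tone moves each channel 72% toward 128:
  R: 54 + 0.72×(128−54) = 54 + 53.28 = 107.28 → 107
  G: 109 + 0.72×(128−109) = 109 + 13.68 = 122.68 → 123
  B: 156 + 0.72×(128−156) = 156 − 20.16 = 135.84 → 136

rgb(107, 123, 136)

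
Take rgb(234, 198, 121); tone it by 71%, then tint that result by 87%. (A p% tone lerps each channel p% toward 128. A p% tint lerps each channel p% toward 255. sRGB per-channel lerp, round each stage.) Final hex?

A 71% tone moves each channel 71% toward 128:
  R: 234 + 0.71×(128−234) = 234 − 75.26 = 158.74 → 159
  G: 198 − 49.7 = 148.3 → 148
  B: 121 + 4.97 = 125.97 → 126
After the tone: rgb(159, 148, 126) = #9f947e.
Lerp each channel 87% toward 255:
  R: 159 + 0.87×(255−159) = 159 + 83.52 = 242.52 → 243
  G: 148 + 0.87×(255−148) = 148 + 93.09 = 241.09 → 241
  B: 126 + 0.87×(255−126) = 126 + 112.23 = 238.23 → 238
rgb(243, 241, 238) = #f3f1ee.

#f3f1ee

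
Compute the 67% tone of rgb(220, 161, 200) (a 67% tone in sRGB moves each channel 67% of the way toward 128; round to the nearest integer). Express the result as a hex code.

Lerp each channel 67% toward 128:
  R: 220 + 0.67×(128−220) = 220 − 61.64 = 158.36 → 158
  G: 161 + 0.67×(128−161) = 161 − 22.11 = 138.89 → 139
  B: 200 + 0.67×(128−200) = 200 − 48.24 = 151.76 → 152
rgb(158, 139, 152) = #9E8B98.

#9E8B98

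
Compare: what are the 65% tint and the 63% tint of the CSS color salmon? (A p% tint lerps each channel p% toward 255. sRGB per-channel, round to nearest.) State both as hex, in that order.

#FDD3CE, #FDD0CB

CSS salmon is rgb(250, 128, 114).
65% tint:
  R: 250 + 0.65×(255−250) = 250 + 3.25 = 253.25 → 253
  G: 128 + 0.65×(255−128) = 128 + 82.55 = 210.55 → 211
  B: 114 + 0.65×(255−114) = 114 + 91.65 = 205.65 → 206
  → #FDD3CE
63% tint:
  R: 250 + 3.15 = 253.15 → 253
  G: 128 + 0.63×(255−128) = 128 + 80.01 = 208.01 → 208
  B: 114 + 88.83 = 202.83 → 203
  → #FDD0CB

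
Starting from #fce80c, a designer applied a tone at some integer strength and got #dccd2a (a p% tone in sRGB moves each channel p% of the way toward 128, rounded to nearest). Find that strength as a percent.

26%

#fce80c is rgb(252, 232, 12); #dccd2a is rgb(220, 205, 42).
On the R channel (widest range): 220 ≈ 252 + (p/100)(128 − 252), so p ≈ 100×(220 − 252)/(128 − 252) = -3200/-124 = 25.81.
p = 26 reproduces all three channels after rounding.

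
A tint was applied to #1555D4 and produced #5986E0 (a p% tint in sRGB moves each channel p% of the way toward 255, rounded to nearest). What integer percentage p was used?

29%

#1555D4 is rgb(21, 85, 212); #5986E0 is rgb(89, 134, 224).
On the R channel (widest range): 89 ≈ 21 + (p/100)(255 − 21), so p ≈ 100×(89 − 21)/(255 − 21) = 6800/234 = 29.06.
p = 29 reproduces all three channels after rounding.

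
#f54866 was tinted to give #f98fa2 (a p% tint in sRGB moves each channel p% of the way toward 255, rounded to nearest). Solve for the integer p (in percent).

#f54866 is rgb(245, 72, 102); #f98fa2 is rgb(249, 143, 162).
On the G channel (widest range): 143 ≈ 72 + (p/100)(255 − 72), so p ≈ 100×(143 − 72)/(255 − 72) = 7100/183 = 38.80.
p = 39 reproduces all three channels after rounding.

39%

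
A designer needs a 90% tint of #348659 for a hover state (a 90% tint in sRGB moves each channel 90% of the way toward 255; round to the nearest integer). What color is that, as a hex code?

#EBF3EE

#348659 is rgb(52, 134, 89).
A 90% tint moves each channel 90% toward 255:
  R: 52 + 182.7 = 234.7 → 235
  G: 134 + 0.9×(255−134) = 134 + 108.9 = 242.9 → 243
  B: 89 + 149.4 = 238.4 → 238
rgb(235, 243, 238) = #EBF3EE.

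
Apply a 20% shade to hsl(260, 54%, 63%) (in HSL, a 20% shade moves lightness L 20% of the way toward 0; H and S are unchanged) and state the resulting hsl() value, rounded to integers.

hsl(260, 54%, 50%)

L moves 20% from 63 toward 0: 63 − 12.6 = 50.4 → 50.
H and S are unchanged.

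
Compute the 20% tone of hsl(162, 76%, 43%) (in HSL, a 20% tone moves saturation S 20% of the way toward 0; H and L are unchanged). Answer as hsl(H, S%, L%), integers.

S moves 20% from 76 toward 0: 76 − 15.2 = 60.8 → 61.
H and L are unchanged.

hsl(162, 61%, 43%)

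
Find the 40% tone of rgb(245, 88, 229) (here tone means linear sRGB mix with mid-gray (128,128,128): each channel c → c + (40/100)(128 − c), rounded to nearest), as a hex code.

#c668bd

Per channel, c → c + 0.4(128 − c):
  R: 245 + 0.4×(128−245) = 245 − 46.8 = 198.2 → 198
  G: 88 + 16 = 104 → 104
  B: 229 + 0.4×(128−229) = 229 − 40.4 = 188.6 → 189
rgb(198, 104, 189) = #c668bd.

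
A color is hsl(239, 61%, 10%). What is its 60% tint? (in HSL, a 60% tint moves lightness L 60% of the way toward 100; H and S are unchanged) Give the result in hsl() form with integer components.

L moves 60% from 10 toward 100: 10 + 54 = 64 → 64.
H and S are unchanged.

hsl(239, 61%, 64%)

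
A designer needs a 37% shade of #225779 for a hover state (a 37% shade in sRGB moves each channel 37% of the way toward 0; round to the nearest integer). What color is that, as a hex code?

#15374c

#225779 is rgb(34, 87, 121).
A 37% shade moves each channel 37% toward 0:
  R: 34 + 0.37×(0−34) = 34 − 12.58 = 21.42 → 21
  G: 87 − 32.19 = 54.81 → 55
  B: 121 + 0.37×(0−121) = 121 − 44.77 = 76.23 → 76
rgb(21, 55, 76) = #15374c.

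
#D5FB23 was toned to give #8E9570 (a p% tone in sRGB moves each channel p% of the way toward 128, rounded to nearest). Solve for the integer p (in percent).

83%

#D5FB23 is rgb(213, 251, 35); #8E9570 is rgb(142, 149, 112).
On the G channel (widest range): 149 ≈ 251 + (p/100)(128 − 251), so p ≈ 100×(149 − 251)/(128 − 251) = -10200/-123 = 82.93.
p = 83 reproduces all three channels after rounding.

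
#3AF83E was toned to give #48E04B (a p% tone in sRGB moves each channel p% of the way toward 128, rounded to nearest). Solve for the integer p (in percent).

#3AF83E is rgb(58, 248, 62); #48E04B is rgb(72, 224, 75).
On the G channel (widest range): 224 ≈ 248 + (p/100)(128 − 248), so p ≈ 100×(224 − 248)/(128 − 248) = -2400/-120 = 20.00.
p = 20 reproduces all three channels after rounding.

20%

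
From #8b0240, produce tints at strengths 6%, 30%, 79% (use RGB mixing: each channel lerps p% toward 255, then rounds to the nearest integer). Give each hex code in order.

#92114b, #ae4e79, #e7cad7

#8b0240 is rgb(139, 2, 64).
6%: (139 + 6.96 = 145.96→146, 2 + 15.18 = 17.18→17, 64 + 11.46 = 75.46→75) → #92114b
30%: (139 + 34.8 = 173.8→174, 2 + 75.9 = 77.9→78, 64 + 57.3 = 121.3→121) → #ae4e79
79%: (139 + 91.64 = 230.64→231, 2 + 199.87 = 201.87→202, 64 + 150.89 = 214.89→215) → #e7cad7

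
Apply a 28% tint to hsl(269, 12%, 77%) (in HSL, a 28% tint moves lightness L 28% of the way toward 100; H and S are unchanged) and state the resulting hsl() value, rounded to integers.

L moves 28% from 77 toward 100: 77 + 6.44 = 83.44 → 83.
H and S are unchanged.

hsl(269, 12%, 83%)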